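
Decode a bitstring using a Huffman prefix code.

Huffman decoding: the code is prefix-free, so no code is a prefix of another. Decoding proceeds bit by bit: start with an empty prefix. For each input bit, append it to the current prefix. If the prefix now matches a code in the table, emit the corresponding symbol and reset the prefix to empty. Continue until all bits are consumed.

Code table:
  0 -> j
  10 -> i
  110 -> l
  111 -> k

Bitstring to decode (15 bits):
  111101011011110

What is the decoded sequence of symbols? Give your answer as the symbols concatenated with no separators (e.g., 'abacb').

Bit 0: prefix='1' (no match yet)
Bit 1: prefix='11' (no match yet)
Bit 2: prefix='111' -> emit 'k', reset
Bit 3: prefix='1' (no match yet)
Bit 4: prefix='10' -> emit 'i', reset
Bit 5: prefix='1' (no match yet)
Bit 6: prefix='10' -> emit 'i', reset
Bit 7: prefix='1' (no match yet)
Bit 8: prefix='11' (no match yet)
Bit 9: prefix='110' -> emit 'l', reset
Bit 10: prefix='1' (no match yet)
Bit 11: prefix='11' (no match yet)
Bit 12: prefix='111' -> emit 'k', reset
Bit 13: prefix='1' (no match yet)
Bit 14: prefix='10' -> emit 'i', reset

Answer: kiilki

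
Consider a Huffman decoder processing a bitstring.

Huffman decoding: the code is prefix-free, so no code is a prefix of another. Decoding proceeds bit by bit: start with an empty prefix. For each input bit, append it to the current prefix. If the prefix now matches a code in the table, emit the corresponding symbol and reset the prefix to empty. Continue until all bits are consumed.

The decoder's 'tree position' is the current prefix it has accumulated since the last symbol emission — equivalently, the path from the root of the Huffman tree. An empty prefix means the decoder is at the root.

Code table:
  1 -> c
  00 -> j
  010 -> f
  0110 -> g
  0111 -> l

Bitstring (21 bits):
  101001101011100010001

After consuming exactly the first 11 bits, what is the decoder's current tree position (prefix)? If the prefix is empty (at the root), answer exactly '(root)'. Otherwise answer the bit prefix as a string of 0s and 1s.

Answer: 01

Derivation:
Bit 0: prefix='1' -> emit 'c', reset
Bit 1: prefix='0' (no match yet)
Bit 2: prefix='01' (no match yet)
Bit 3: prefix='010' -> emit 'f', reset
Bit 4: prefix='0' (no match yet)
Bit 5: prefix='01' (no match yet)
Bit 6: prefix='011' (no match yet)
Bit 7: prefix='0110' -> emit 'g', reset
Bit 8: prefix='1' -> emit 'c', reset
Bit 9: prefix='0' (no match yet)
Bit 10: prefix='01' (no match yet)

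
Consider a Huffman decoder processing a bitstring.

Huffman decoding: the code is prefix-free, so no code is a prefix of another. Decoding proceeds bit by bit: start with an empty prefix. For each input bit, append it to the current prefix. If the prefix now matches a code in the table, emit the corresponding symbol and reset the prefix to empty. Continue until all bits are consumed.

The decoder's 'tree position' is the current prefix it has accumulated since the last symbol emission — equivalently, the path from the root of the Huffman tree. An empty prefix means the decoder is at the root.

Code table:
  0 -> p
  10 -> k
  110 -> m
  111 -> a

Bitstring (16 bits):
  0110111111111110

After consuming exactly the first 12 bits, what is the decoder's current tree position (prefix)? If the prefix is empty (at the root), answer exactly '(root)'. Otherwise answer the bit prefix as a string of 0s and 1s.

Answer: 11

Derivation:
Bit 0: prefix='0' -> emit 'p', reset
Bit 1: prefix='1' (no match yet)
Bit 2: prefix='11' (no match yet)
Bit 3: prefix='110' -> emit 'm', reset
Bit 4: prefix='1' (no match yet)
Bit 5: prefix='11' (no match yet)
Bit 6: prefix='111' -> emit 'a', reset
Bit 7: prefix='1' (no match yet)
Bit 8: prefix='11' (no match yet)
Bit 9: prefix='111' -> emit 'a', reset
Bit 10: prefix='1' (no match yet)
Bit 11: prefix='11' (no match yet)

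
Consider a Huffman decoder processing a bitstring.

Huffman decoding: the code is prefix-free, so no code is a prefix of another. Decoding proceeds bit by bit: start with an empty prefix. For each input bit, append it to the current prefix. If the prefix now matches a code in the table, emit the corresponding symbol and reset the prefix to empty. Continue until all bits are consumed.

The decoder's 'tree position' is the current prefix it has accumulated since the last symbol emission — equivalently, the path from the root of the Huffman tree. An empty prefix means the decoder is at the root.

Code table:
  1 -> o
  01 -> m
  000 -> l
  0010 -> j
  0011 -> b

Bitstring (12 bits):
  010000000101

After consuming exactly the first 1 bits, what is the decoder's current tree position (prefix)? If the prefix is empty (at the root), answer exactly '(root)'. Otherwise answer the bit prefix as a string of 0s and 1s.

Answer: 0

Derivation:
Bit 0: prefix='0' (no match yet)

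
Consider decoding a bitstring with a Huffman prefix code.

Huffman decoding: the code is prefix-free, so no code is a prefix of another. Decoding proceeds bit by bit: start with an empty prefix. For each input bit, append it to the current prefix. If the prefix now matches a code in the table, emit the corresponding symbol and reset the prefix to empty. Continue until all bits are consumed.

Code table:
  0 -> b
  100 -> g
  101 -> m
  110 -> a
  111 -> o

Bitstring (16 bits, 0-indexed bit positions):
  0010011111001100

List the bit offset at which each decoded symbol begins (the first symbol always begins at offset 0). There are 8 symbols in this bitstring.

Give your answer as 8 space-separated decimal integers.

Answer: 0 1 2 5 8 11 12 15

Derivation:
Bit 0: prefix='0' -> emit 'b', reset
Bit 1: prefix='0' -> emit 'b', reset
Bit 2: prefix='1' (no match yet)
Bit 3: prefix='10' (no match yet)
Bit 4: prefix='100' -> emit 'g', reset
Bit 5: prefix='1' (no match yet)
Bit 6: prefix='11' (no match yet)
Bit 7: prefix='111' -> emit 'o', reset
Bit 8: prefix='1' (no match yet)
Bit 9: prefix='11' (no match yet)
Bit 10: prefix='110' -> emit 'a', reset
Bit 11: prefix='0' -> emit 'b', reset
Bit 12: prefix='1' (no match yet)
Bit 13: prefix='11' (no match yet)
Bit 14: prefix='110' -> emit 'a', reset
Bit 15: prefix='0' -> emit 'b', reset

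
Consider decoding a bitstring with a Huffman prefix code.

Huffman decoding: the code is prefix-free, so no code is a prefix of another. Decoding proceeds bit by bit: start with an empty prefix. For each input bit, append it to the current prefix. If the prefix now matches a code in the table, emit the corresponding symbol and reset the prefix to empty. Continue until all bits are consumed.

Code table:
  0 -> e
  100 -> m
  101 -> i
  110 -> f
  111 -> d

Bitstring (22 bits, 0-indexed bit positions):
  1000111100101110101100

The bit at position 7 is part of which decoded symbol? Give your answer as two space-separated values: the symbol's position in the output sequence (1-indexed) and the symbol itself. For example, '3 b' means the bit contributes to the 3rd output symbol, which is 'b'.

Answer: 4 m

Derivation:
Bit 0: prefix='1' (no match yet)
Bit 1: prefix='10' (no match yet)
Bit 2: prefix='100' -> emit 'm', reset
Bit 3: prefix='0' -> emit 'e', reset
Bit 4: prefix='1' (no match yet)
Bit 5: prefix='11' (no match yet)
Bit 6: prefix='111' -> emit 'd', reset
Bit 7: prefix='1' (no match yet)
Bit 8: prefix='10' (no match yet)
Bit 9: prefix='100' -> emit 'm', reset
Bit 10: prefix='1' (no match yet)
Bit 11: prefix='10' (no match yet)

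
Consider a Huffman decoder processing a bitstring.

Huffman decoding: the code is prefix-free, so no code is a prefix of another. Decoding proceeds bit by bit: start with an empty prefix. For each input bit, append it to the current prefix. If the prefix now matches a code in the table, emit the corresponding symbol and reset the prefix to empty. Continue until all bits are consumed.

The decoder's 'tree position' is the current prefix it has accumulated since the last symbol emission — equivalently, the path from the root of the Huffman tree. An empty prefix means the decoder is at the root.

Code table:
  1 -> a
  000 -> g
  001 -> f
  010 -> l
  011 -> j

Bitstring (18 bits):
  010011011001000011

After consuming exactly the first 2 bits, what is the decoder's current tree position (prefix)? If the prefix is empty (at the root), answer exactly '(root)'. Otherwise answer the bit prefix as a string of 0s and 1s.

Answer: 01

Derivation:
Bit 0: prefix='0' (no match yet)
Bit 1: prefix='01' (no match yet)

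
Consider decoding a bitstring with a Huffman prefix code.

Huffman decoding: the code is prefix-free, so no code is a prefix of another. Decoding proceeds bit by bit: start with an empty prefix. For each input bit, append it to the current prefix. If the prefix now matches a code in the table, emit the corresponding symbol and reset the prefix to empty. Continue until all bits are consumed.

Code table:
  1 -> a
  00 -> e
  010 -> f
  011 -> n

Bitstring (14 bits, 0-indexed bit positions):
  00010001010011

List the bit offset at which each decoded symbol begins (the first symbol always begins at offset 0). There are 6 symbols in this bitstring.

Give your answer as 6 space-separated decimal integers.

Answer: 0 2 5 7 8 11

Derivation:
Bit 0: prefix='0' (no match yet)
Bit 1: prefix='00' -> emit 'e', reset
Bit 2: prefix='0' (no match yet)
Bit 3: prefix='01' (no match yet)
Bit 4: prefix='010' -> emit 'f', reset
Bit 5: prefix='0' (no match yet)
Bit 6: prefix='00' -> emit 'e', reset
Bit 7: prefix='1' -> emit 'a', reset
Bit 8: prefix='0' (no match yet)
Bit 9: prefix='01' (no match yet)
Bit 10: prefix='010' -> emit 'f', reset
Bit 11: prefix='0' (no match yet)
Bit 12: prefix='01' (no match yet)
Bit 13: prefix='011' -> emit 'n', reset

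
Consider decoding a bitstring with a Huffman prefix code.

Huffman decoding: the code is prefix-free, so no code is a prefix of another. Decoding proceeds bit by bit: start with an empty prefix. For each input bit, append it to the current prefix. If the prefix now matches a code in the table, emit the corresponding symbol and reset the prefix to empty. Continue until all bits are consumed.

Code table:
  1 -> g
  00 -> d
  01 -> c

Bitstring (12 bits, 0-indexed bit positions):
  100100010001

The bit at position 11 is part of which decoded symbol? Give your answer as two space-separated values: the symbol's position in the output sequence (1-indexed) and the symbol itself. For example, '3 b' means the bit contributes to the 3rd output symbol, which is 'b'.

Bit 0: prefix='1' -> emit 'g', reset
Bit 1: prefix='0' (no match yet)
Bit 2: prefix='00' -> emit 'd', reset
Bit 3: prefix='1' -> emit 'g', reset
Bit 4: prefix='0' (no match yet)
Bit 5: prefix='00' -> emit 'd', reset
Bit 6: prefix='0' (no match yet)
Bit 7: prefix='01' -> emit 'c', reset
Bit 8: prefix='0' (no match yet)
Bit 9: prefix='00' -> emit 'd', reset
Bit 10: prefix='0' (no match yet)
Bit 11: prefix='01' -> emit 'c', reset

Answer: 7 c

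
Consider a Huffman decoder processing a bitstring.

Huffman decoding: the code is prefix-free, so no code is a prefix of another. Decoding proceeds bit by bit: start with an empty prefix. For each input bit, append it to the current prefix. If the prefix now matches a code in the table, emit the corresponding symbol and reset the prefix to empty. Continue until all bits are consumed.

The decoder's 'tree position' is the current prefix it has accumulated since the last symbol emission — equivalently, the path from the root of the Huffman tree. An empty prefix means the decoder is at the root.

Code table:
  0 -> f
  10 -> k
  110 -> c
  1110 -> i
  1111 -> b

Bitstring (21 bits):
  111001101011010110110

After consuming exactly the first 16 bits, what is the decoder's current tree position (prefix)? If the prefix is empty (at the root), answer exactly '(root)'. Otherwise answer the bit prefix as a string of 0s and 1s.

Bit 0: prefix='1' (no match yet)
Bit 1: prefix='11' (no match yet)
Bit 2: prefix='111' (no match yet)
Bit 3: prefix='1110' -> emit 'i', reset
Bit 4: prefix='0' -> emit 'f', reset
Bit 5: prefix='1' (no match yet)
Bit 6: prefix='11' (no match yet)
Bit 7: prefix='110' -> emit 'c', reset
Bit 8: prefix='1' (no match yet)
Bit 9: prefix='10' -> emit 'k', reset
Bit 10: prefix='1' (no match yet)
Bit 11: prefix='11' (no match yet)
Bit 12: prefix='110' -> emit 'c', reset
Bit 13: prefix='1' (no match yet)
Bit 14: prefix='10' -> emit 'k', reset
Bit 15: prefix='1' (no match yet)

Answer: 1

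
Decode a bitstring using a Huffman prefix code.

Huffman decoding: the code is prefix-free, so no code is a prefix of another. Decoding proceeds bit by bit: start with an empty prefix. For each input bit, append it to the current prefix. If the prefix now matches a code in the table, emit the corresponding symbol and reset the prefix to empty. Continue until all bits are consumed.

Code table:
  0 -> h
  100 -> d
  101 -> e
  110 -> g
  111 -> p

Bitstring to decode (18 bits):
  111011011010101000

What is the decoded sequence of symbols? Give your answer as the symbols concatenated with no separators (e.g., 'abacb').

Answer: phggehdh

Derivation:
Bit 0: prefix='1' (no match yet)
Bit 1: prefix='11' (no match yet)
Bit 2: prefix='111' -> emit 'p', reset
Bit 3: prefix='0' -> emit 'h', reset
Bit 4: prefix='1' (no match yet)
Bit 5: prefix='11' (no match yet)
Bit 6: prefix='110' -> emit 'g', reset
Bit 7: prefix='1' (no match yet)
Bit 8: prefix='11' (no match yet)
Bit 9: prefix='110' -> emit 'g', reset
Bit 10: prefix='1' (no match yet)
Bit 11: prefix='10' (no match yet)
Bit 12: prefix='101' -> emit 'e', reset
Bit 13: prefix='0' -> emit 'h', reset
Bit 14: prefix='1' (no match yet)
Bit 15: prefix='10' (no match yet)
Bit 16: prefix='100' -> emit 'd', reset
Bit 17: prefix='0' -> emit 'h', reset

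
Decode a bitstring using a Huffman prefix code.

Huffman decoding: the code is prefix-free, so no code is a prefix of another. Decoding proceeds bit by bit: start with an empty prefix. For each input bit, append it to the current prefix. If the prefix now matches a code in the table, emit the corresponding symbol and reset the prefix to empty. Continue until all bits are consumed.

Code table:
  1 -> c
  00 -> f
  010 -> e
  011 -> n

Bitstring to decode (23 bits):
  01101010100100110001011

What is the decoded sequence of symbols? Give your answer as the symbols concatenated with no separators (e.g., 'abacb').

Bit 0: prefix='0' (no match yet)
Bit 1: prefix='01' (no match yet)
Bit 2: prefix='011' -> emit 'n', reset
Bit 3: prefix='0' (no match yet)
Bit 4: prefix='01' (no match yet)
Bit 5: prefix='010' -> emit 'e', reset
Bit 6: prefix='1' -> emit 'c', reset
Bit 7: prefix='0' (no match yet)
Bit 8: prefix='01' (no match yet)
Bit 9: prefix='010' -> emit 'e', reset
Bit 10: prefix='0' (no match yet)
Bit 11: prefix='01' (no match yet)
Bit 12: prefix='010' -> emit 'e', reset
Bit 13: prefix='0' (no match yet)
Bit 14: prefix='01' (no match yet)
Bit 15: prefix='011' -> emit 'n', reset
Bit 16: prefix='0' (no match yet)
Bit 17: prefix='00' -> emit 'f', reset
Bit 18: prefix='0' (no match yet)
Bit 19: prefix='01' (no match yet)
Bit 20: prefix='010' -> emit 'e', reset
Bit 21: prefix='1' -> emit 'c', reset
Bit 22: prefix='1' -> emit 'c', reset

Answer: neceenfecc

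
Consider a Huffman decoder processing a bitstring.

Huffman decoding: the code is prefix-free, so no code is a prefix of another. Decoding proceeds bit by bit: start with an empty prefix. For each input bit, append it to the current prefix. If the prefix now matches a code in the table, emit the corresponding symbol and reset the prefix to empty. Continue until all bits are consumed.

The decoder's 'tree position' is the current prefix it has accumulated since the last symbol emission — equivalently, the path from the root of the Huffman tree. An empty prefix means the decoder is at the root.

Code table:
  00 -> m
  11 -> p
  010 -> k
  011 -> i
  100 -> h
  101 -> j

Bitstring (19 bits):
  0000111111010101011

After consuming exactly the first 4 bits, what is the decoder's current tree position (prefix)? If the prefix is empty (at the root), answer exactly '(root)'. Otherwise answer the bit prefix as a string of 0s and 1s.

Bit 0: prefix='0' (no match yet)
Bit 1: prefix='00' -> emit 'm', reset
Bit 2: prefix='0' (no match yet)
Bit 3: prefix='00' -> emit 'm', reset

Answer: (root)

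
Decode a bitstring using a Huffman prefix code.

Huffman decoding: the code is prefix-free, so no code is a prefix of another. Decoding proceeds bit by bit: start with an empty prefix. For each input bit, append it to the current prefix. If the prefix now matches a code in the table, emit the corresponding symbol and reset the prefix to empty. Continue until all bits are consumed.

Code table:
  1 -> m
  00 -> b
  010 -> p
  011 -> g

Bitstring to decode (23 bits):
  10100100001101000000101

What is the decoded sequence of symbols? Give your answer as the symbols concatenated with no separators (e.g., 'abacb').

Bit 0: prefix='1' -> emit 'm', reset
Bit 1: prefix='0' (no match yet)
Bit 2: prefix='01' (no match yet)
Bit 3: prefix='010' -> emit 'p', reset
Bit 4: prefix='0' (no match yet)
Bit 5: prefix='01' (no match yet)
Bit 6: prefix='010' -> emit 'p', reset
Bit 7: prefix='0' (no match yet)
Bit 8: prefix='00' -> emit 'b', reset
Bit 9: prefix='0' (no match yet)
Bit 10: prefix='01' (no match yet)
Bit 11: prefix='011' -> emit 'g', reset
Bit 12: prefix='0' (no match yet)
Bit 13: prefix='01' (no match yet)
Bit 14: prefix='010' -> emit 'p', reset
Bit 15: prefix='0' (no match yet)
Bit 16: prefix='00' -> emit 'b', reset
Bit 17: prefix='0' (no match yet)
Bit 18: prefix='00' -> emit 'b', reset
Bit 19: prefix='0' (no match yet)
Bit 20: prefix='01' (no match yet)
Bit 21: prefix='010' -> emit 'p', reset
Bit 22: prefix='1' -> emit 'm', reset

Answer: mppbgpbbpm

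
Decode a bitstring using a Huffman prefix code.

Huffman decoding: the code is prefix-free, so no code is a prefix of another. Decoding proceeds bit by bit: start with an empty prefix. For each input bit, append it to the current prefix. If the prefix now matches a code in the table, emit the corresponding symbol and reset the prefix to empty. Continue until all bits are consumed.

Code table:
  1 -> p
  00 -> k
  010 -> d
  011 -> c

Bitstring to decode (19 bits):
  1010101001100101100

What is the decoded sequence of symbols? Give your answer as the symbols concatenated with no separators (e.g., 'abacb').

Bit 0: prefix='1' -> emit 'p', reset
Bit 1: prefix='0' (no match yet)
Bit 2: prefix='01' (no match yet)
Bit 3: prefix='010' -> emit 'd', reset
Bit 4: prefix='1' -> emit 'p', reset
Bit 5: prefix='0' (no match yet)
Bit 6: prefix='01' (no match yet)
Bit 7: prefix='010' -> emit 'd', reset
Bit 8: prefix='0' (no match yet)
Bit 9: prefix='01' (no match yet)
Bit 10: prefix='011' -> emit 'c', reset
Bit 11: prefix='0' (no match yet)
Bit 12: prefix='00' -> emit 'k', reset
Bit 13: prefix='1' -> emit 'p', reset
Bit 14: prefix='0' (no match yet)
Bit 15: prefix='01' (no match yet)
Bit 16: prefix='011' -> emit 'c', reset
Bit 17: prefix='0' (no match yet)
Bit 18: prefix='00' -> emit 'k', reset

Answer: pdpdckpck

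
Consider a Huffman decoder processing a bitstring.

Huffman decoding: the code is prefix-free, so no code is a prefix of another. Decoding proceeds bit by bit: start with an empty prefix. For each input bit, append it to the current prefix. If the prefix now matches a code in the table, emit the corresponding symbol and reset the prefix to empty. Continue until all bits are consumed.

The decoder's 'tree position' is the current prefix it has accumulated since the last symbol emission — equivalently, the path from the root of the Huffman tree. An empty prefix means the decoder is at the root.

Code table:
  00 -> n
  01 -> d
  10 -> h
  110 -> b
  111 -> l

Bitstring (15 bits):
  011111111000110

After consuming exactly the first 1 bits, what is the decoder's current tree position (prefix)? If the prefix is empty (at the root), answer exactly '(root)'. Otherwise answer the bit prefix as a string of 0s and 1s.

Bit 0: prefix='0' (no match yet)

Answer: 0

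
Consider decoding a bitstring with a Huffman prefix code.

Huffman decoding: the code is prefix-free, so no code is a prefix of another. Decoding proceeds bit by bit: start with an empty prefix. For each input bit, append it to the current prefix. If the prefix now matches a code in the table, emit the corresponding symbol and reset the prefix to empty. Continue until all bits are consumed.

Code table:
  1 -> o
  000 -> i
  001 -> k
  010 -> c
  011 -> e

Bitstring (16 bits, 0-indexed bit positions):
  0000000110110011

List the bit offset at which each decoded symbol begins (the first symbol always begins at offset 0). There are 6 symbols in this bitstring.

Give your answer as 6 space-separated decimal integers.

Answer: 0 3 6 9 12 15

Derivation:
Bit 0: prefix='0' (no match yet)
Bit 1: prefix='00' (no match yet)
Bit 2: prefix='000' -> emit 'i', reset
Bit 3: prefix='0' (no match yet)
Bit 4: prefix='00' (no match yet)
Bit 5: prefix='000' -> emit 'i', reset
Bit 6: prefix='0' (no match yet)
Bit 7: prefix='01' (no match yet)
Bit 8: prefix='011' -> emit 'e', reset
Bit 9: prefix='0' (no match yet)
Bit 10: prefix='01' (no match yet)
Bit 11: prefix='011' -> emit 'e', reset
Bit 12: prefix='0' (no match yet)
Bit 13: prefix='00' (no match yet)
Bit 14: prefix='001' -> emit 'k', reset
Bit 15: prefix='1' -> emit 'o', reset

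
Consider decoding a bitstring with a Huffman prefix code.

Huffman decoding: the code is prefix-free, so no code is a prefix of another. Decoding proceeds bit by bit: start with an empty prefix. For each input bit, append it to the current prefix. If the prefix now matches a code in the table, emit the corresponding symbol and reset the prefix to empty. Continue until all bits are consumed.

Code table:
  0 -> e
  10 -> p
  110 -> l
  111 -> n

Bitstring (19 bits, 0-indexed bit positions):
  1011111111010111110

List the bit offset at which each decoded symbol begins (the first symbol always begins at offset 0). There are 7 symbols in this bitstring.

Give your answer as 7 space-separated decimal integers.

Bit 0: prefix='1' (no match yet)
Bit 1: prefix='10' -> emit 'p', reset
Bit 2: prefix='1' (no match yet)
Bit 3: prefix='11' (no match yet)
Bit 4: prefix='111' -> emit 'n', reset
Bit 5: prefix='1' (no match yet)
Bit 6: prefix='11' (no match yet)
Bit 7: prefix='111' -> emit 'n', reset
Bit 8: prefix='1' (no match yet)
Bit 9: prefix='11' (no match yet)
Bit 10: prefix='110' -> emit 'l', reset
Bit 11: prefix='1' (no match yet)
Bit 12: prefix='10' -> emit 'p', reset
Bit 13: prefix='1' (no match yet)
Bit 14: prefix='11' (no match yet)
Bit 15: prefix='111' -> emit 'n', reset
Bit 16: prefix='1' (no match yet)
Bit 17: prefix='11' (no match yet)
Bit 18: prefix='110' -> emit 'l', reset

Answer: 0 2 5 8 11 13 16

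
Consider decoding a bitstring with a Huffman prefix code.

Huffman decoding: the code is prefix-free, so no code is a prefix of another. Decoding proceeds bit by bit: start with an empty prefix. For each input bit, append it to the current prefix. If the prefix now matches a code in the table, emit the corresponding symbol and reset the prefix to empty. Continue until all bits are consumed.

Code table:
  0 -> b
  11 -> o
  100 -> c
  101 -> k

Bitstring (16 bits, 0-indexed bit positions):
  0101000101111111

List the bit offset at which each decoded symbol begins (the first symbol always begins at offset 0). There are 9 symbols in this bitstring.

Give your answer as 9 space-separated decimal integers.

Bit 0: prefix='0' -> emit 'b', reset
Bit 1: prefix='1' (no match yet)
Bit 2: prefix='10' (no match yet)
Bit 3: prefix='101' -> emit 'k', reset
Bit 4: prefix='0' -> emit 'b', reset
Bit 5: prefix='0' -> emit 'b', reset
Bit 6: prefix='0' -> emit 'b', reset
Bit 7: prefix='1' (no match yet)
Bit 8: prefix='10' (no match yet)
Bit 9: prefix='101' -> emit 'k', reset
Bit 10: prefix='1' (no match yet)
Bit 11: prefix='11' -> emit 'o', reset
Bit 12: prefix='1' (no match yet)
Bit 13: prefix='11' -> emit 'o', reset
Bit 14: prefix='1' (no match yet)
Bit 15: prefix='11' -> emit 'o', reset

Answer: 0 1 4 5 6 7 10 12 14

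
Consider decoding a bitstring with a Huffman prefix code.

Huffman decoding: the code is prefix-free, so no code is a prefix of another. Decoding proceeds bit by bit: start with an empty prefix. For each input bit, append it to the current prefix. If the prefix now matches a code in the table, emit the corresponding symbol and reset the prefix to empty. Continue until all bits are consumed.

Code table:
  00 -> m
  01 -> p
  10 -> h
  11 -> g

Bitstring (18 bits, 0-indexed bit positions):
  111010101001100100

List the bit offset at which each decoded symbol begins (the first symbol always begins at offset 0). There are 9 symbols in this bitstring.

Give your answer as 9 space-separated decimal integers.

Answer: 0 2 4 6 8 10 12 14 16

Derivation:
Bit 0: prefix='1' (no match yet)
Bit 1: prefix='11' -> emit 'g', reset
Bit 2: prefix='1' (no match yet)
Bit 3: prefix='10' -> emit 'h', reset
Bit 4: prefix='1' (no match yet)
Bit 5: prefix='10' -> emit 'h', reset
Bit 6: prefix='1' (no match yet)
Bit 7: prefix='10' -> emit 'h', reset
Bit 8: prefix='1' (no match yet)
Bit 9: prefix='10' -> emit 'h', reset
Bit 10: prefix='0' (no match yet)
Bit 11: prefix='01' -> emit 'p', reset
Bit 12: prefix='1' (no match yet)
Bit 13: prefix='10' -> emit 'h', reset
Bit 14: prefix='0' (no match yet)
Bit 15: prefix='01' -> emit 'p', reset
Bit 16: prefix='0' (no match yet)
Bit 17: prefix='00' -> emit 'm', reset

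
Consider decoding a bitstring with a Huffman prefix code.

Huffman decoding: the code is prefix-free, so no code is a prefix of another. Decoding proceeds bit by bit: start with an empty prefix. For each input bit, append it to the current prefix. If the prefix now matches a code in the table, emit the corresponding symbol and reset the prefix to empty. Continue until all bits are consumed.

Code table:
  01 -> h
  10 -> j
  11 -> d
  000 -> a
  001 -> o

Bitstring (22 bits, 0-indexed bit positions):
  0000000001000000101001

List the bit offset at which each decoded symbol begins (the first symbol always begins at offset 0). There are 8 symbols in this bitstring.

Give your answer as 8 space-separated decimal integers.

Bit 0: prefix='0' (no match yet)
Bit 1: prefix='00' (no match yet)
Bit 2: prefix='000' -> emit 'a', reset
Bit 3: prefix='0' (no match yet)
Bit 4: prefix='00' (no match yet)
Bit 5: prefix='000' -> emit 'a', reset
Bit 6: prefix='0' (no match yet)
Bit 7: prefix='00' (no match yet)
Bit 8: prefix='000' -> emit 'a', reset
Bit 9: prefix='1' (no match yet)
Bit 10: prefix='10' -> emit 'j', reset
Bit 11: prefix='0' (no match yet)
Bit 12: prefix='00' (no match yet)
Bit 13: prefix='000' -> emit 'a', reset
Bit 14: prefix='0' (no match yet)
Bit 15: prefix='00' (no match yet)
Bit 16: prefix='001' -> emit 'o', reset
Bit 17: prefix='0' (no match yet)
Bit 18: prefix='01' -> emit 'h', reset
Bit 19: prefix='0' (no match yet)
Bit 20: prefix='00' (no match yet)
Bit 21: prefix='001' -> emit 'o', reset

Answer: 0 3 6 9 11 14 17 19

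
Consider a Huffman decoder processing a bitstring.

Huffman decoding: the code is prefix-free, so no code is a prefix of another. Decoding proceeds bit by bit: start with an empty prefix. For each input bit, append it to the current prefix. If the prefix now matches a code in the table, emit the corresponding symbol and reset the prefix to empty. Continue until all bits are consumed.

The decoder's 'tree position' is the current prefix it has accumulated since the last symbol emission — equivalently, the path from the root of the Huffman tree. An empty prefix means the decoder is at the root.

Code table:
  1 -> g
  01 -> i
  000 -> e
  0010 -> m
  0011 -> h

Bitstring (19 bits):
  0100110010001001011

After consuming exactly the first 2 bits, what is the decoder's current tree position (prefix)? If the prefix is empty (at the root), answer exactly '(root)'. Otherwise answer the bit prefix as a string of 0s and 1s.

Answer: (root)

Derivation:
Bit 0: prefix='0' (no match yet)
Bit 1: prefix='01' -> emit 'i', reset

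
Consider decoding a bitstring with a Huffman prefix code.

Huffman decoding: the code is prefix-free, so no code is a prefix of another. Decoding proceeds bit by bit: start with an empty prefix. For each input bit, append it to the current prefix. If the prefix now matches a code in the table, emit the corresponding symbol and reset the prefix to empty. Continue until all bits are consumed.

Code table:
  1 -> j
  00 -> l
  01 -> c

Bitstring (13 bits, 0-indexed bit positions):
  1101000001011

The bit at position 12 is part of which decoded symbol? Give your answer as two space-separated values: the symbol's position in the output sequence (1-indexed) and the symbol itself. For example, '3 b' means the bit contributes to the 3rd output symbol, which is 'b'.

Bit 0: prefix='1' -> emit 'j', reset
Bit 1: prefix='1' -> emit 'j', reset
Bit 2: prefix='0' (no match yet)
Bit 3: prefix='01' -> emit 'c', reset
Bit 4: prefix='0' (no match yet)
Bit 5: prefix='00' -> emit 'l', reset
Bit 6: prefix='0' (no match yet)
Bit 7: prefix='00' -> emit 'l', reset
Bit 8: prefix='0' (no match yet)
Bit 9: prefix='01' -> emit 'c', reset
Bit 10: prefix='0' (no match yet)
Bit 11: prefix='01' -> emit 'c', reset
Bit 12: prefix='1' -> emit 'j', reset

Answer: 8 j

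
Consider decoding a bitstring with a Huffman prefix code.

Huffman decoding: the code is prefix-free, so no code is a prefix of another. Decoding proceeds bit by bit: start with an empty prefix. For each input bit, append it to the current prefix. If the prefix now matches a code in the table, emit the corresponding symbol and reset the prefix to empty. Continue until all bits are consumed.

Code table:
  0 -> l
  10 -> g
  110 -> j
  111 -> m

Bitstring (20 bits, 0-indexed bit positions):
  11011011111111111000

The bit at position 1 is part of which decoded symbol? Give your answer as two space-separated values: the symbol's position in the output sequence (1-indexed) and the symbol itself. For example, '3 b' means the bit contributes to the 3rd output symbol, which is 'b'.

Bit 0: prefix='1' (no match yet)
Bit 1: prefix='11' (no match yet)
Bit 2: prefix='110' -> emit 'j', reset
Bit 3: prefix='1' (no match yet)
Bit 4: prefix='11' (no match yet)
Bit 5: prefix='110' -> emit 'j', reset

Answer: 1 j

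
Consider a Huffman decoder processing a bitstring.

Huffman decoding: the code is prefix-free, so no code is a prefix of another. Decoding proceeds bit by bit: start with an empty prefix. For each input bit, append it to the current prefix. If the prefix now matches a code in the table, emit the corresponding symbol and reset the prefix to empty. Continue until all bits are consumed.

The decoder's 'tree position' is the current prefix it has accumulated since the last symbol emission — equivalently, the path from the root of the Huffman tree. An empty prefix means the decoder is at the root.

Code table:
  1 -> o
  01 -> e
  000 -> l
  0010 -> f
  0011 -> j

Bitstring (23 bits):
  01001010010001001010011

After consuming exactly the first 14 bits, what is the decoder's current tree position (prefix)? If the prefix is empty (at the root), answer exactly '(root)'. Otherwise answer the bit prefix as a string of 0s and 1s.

Answer: 001

Derivation:
Bit 0: prefix='0' (no match yet)
Bit 1: prefix='01' -> emit 'e', reset
Bit 2: prefix='0' (no match yet)
Bit 3: prefix='00' (no match yet)
Bit 4: prefix='001' (no match yet)
Bit 5: prefix='0010' -> emit 'f', reset
Bit 6: prefix='1' -> emit 'o', reset
Bit 7: prefix='0' (no match yet)
Bit 8: prefix='00' (no match yet)
Bit 9: prefix='001' (no match yet)
Bit 10: prefix='0010' -> emit 'f', reset
Bit 11: prefix='0' (no match yet)
Bit 12: prefix='00' (no match yet)
Bit 13: prefix='001' (no match yet)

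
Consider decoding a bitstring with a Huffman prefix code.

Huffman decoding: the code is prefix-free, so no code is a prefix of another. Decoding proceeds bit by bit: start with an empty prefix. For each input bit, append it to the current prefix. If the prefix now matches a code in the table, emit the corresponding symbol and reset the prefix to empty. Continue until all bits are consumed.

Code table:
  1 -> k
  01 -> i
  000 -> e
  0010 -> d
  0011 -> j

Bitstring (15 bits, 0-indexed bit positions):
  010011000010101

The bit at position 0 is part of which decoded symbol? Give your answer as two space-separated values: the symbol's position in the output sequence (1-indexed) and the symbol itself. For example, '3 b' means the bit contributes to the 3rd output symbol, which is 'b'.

Bit 0: prefix='0' (no match yet)
Bit 1: prefix='01' -> emit 'i', reset
Bit 2: prefix='0' (no match yet)
Bit 3: prefix='00' (no match yet)
Bit 4: prefix='001' (no match yet)

Answer: 1 i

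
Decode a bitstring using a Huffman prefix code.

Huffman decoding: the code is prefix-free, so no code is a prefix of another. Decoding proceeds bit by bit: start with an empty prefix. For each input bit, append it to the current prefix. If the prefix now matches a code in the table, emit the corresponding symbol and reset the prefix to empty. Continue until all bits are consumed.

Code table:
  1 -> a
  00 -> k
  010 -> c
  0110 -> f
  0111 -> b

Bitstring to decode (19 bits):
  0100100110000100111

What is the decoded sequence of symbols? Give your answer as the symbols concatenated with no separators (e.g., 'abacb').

Bit 0: prefix='0' (no match yet)
Bit 1: prefix='01' (no match yet)
Bit 2: prefix='010' -> emit 'c', reset
Bit 3: prefix='0' (no match yet)
Bit 4: prefix='01' (no match yet)
Bit 5: prefix='010' -> emit 'c', reset
Bit 6: prefix='0' (no match yet)
Bit 7: prefix='01' (no match yet)
Bit 8: prefix='011' (no match yet)
Bit 9: prefix='0110' -> emit 'f', reset
Bit 10: prefix='0' (no match yet)
Bit 11: prefix='00' -> emit 'k', reset
Bit 12: prefix='0' (no match yet)
Bit 13: prefix='01' (no match yet)
Bit 14: prefix='010' -> emit 'c', reset
Bit 15: prefix='0' (no match yet)
Bit 16: prefix='01' (no match yet)
Bit 17: prefix='011' (no match yet)
Bit 18: prefix='0111' -> emit 'b', reset

Answer: ccfkcb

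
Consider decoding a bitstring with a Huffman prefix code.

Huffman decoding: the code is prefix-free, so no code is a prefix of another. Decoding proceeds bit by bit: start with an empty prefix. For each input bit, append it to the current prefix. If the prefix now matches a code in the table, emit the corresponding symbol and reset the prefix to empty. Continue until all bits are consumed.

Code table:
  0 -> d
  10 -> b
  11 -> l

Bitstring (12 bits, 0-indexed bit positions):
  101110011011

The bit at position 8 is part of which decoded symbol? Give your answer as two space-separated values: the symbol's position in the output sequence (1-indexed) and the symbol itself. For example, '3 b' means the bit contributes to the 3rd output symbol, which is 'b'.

Bit 0: prefix='1' (no match yet)
Bit 1: prefix='10' -> emit 'b', reset
Bit 2: prefix='1' (no match yet)
Bit 3: prefix='11' -> emit 'l', reset
Bit 4: prefix='1' (no match yet)
Bit 5: prefix='10' -> emit 'b', reset
Bit 6: prefix='0' -> emit 'd', reset
Bit 7: prefix='1' (no match yet)
Bit 8: prefix='11' -> emit 'l', reset
Bit 9: prefix='0' -> emit 'd', reset
Bit 10: prefix='1' (no match yet)
Bit 11: prefix='11' -> emit 'l', reset

Answer: 5 l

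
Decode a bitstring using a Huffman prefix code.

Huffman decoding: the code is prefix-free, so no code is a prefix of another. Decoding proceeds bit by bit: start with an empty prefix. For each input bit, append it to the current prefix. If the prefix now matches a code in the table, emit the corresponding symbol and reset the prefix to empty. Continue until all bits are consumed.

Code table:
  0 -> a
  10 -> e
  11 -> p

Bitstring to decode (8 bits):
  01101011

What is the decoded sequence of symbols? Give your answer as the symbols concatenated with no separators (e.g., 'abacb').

Answer: apaep

Derivation:
Bit 0: prefix='0' -> emit 'a', reset
Bit 1: prefix='1' (no match yet)
Bit 2: prefix='11' -> emit 'p', reset
Bit 3: prefix='0' -> emit 'a', reset
Bit 4: prefix='1' (no match yet)
Bit 5: prefix='10' -> emit 'e', reset
Bit 6: prefix='1' (no match yet)
Bit 7: prefix='11' -> emit 'p', reset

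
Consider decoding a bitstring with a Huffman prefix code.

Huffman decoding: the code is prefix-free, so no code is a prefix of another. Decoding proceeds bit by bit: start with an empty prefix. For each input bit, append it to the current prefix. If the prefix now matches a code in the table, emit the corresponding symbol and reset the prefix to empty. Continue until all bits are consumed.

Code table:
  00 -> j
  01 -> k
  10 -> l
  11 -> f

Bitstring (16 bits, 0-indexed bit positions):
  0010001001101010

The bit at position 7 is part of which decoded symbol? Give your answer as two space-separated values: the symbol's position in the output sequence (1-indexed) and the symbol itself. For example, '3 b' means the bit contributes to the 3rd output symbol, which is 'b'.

Answer: 4 l

Derivation:
Bit 0: prefix='0' (no match yet)
Bit 1: prefix='00' -> emit 'j', reset
Bit 2: prefix='1' (no match yet)
Bit 3: prefix='10' -> emit 'l', reset
Bit 4: prefix='0' (no match yet)
Bit 5: prefix='00' -> emit 'j', reset
Bit 6: prefix='1' (no match yet)
Bit 7: prefix='10' -> emit 'l', reset
Bit 8: prefix='0' (no match yet)
Bit 9: prefix='01' -> emit 'k', reset
Bit 10: prefix='1' (no match yet)
Bit 11: prefix='10' -> emit 'l', reset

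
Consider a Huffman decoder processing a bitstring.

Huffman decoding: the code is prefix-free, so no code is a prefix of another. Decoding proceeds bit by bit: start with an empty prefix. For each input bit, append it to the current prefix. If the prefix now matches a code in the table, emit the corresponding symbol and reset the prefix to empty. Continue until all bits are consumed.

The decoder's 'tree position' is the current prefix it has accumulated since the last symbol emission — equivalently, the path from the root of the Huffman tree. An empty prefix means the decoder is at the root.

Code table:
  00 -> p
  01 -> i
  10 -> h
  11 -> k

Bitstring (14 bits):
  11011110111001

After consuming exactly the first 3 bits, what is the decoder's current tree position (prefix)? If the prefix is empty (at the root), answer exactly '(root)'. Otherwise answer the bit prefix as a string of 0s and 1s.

Bit 0: prefix='1' (no match yet)
Bit 1: prefix='11' -> emit 'k', reset
Bit 2: prefix='0' (no match yet)

Answer: 0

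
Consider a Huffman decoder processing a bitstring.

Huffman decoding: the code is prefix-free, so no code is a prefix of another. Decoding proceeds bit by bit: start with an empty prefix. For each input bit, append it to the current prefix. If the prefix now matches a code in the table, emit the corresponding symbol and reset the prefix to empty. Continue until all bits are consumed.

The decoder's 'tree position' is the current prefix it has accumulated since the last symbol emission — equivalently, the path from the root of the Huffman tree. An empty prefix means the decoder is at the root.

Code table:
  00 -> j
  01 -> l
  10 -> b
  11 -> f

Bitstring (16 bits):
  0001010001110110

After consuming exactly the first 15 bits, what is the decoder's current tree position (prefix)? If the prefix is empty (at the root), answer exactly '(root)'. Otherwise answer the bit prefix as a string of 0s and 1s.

Answer: 1

Derivation:
Bit 0: prefix='0' (no match yet)
Bit 1: prefix='00' -> emit 'j', reset
Bit 2: prefix='0' (no match yet)
Bit 3: prefix='01' -> emit 'l', reset
Bit 4: prefix='0' (no match yet)
Bit 5: prefix='01' -> emit 'l', reset
Bit 6: prefix='0' (no match yet)
Bit 7: prefix='00' -> emit 'j', reset
Bit 8: prefix='0' (no match yet)
Bit 9: prefix='01' -> emit 'l', reset
Bit 10: prefix='1' (no match yet)
Bit 11: prefix='11' -> emit 'f', reset
Bit 12: prefix='0' (no match yet)
Bit 13: prefix='01' -> emit 'l', reset
Bit 14: prefix='1' (no match yet)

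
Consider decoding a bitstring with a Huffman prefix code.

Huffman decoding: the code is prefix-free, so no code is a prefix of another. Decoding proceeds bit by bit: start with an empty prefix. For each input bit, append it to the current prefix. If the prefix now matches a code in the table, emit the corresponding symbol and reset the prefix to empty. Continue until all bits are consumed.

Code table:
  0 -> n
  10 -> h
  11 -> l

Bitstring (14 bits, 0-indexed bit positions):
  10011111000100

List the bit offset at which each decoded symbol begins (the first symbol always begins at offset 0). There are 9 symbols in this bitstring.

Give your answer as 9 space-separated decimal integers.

Bit 0: prefix='1' (no match yet)
Bit 1: prefix='10' -> emit 'h', reset
Bit 2: prefix='0' -> emit 'n', reset
Bit 3: prefix='1' (no match yet)
Bit 4: prefix='11' -> emit 'l', reset
Bit 5: prefix='1' (no match yet)
Bit 6: prefix='11' -> emit 'l', reset
Bit 7: prefix='1' (no match yet)
Bit 8: prefix='10' -> emit 'h', reset
Bit 9: prefix='0' -> emit 'n', reset
Bit 10: prefix='0' -> emit 'n', reset
Bit 11: prefix='1' (no match yet)
Bit 12: prefix='10' -> emit 'h', reset
Bit 13: prefix='0' -> emit 'n', reset

Answer: 0 2 3 5 7 9 10 11 13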